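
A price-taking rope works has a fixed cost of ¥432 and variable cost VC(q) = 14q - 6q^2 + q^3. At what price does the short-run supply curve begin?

The shutdown price is the minimum of AVC. VC = 14q - 6q^2 + q^3, so AVC = 14 - 6q + q^2.
At the minimum of AVC, MC = AVC. MC = 14 - 12q + 3q^2; setting MC = AVC gives 2q^2 - 6q = 0, so q = 3. min AVC = 5.
The firm shuts down for any P below ¥5.

¥5 per unit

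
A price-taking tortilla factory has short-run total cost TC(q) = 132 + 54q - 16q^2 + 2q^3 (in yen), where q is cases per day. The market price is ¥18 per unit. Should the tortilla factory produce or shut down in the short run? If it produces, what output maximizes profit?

Shut down

From TC, MC = TC'(q) = 54 - 32q + 6q^2 and AVC = VC/q = 54 - 16q + 2q^2.
AVC hits its minimum where MC = AVC, at q = 4, giving min AVC = 54 - 16·4 + 2·4^2 = ¥22.
P = ¥18 lies below min AVC = ¥22; no output level covers variable cost.
Best response: produce nothing and absorb the ¥132 fixed cost.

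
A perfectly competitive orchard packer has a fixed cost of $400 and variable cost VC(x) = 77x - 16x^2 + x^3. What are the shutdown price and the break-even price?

AVC = 77 - 16x + x^2; minimized at x = 8, giving min AVC = $13. That is the shutdown price.
ATC = 400/x + 77 - 16x + x^2. Setting dATC/dx = −400/x^2 − 16 + 2x = 0 gives x = 10 (since 2·10^3 − 16·10^2 = 400).
min ATC = 400/10 + 77 − 16·10 + 10^2 = $57. That is the break-even price.
For $13 ≤ P < $57 the firm produces at a loss; below $13 it shuts down.

Shutdown price = $13; break-even price = $57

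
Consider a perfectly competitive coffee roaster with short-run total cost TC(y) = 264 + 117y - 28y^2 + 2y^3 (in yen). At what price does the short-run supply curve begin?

The shutdown price is the minimum of AVC. VC = 117y - 28y^2 + 2y^3, so AVC = 117 - 28y + 2y^2.
At the minimum of AVC, MC = AVC. MC = 117 - 56y + 6y^2; setting MC = AVC gives 4y^2 - 28y = 0, so y = 7. min AVC = 19.
The firm shuts down for any P below ¥19.

¥19 per unit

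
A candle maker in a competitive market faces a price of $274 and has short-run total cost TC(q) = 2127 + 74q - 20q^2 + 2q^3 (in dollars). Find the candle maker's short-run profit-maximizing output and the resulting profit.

AVC = 74 - 20q + 2q^2; min AVC = $24 at q = 5. Since P = $274 ≥ min AVC, the firm produces.
With MC = 74 - 40q + 6q^2, P = MC on the upward-sloping part at q* = 10.
TR = 274·10 = 2740. TC = 2127 + 740 = 2867. Profit = 2740 − 2867 = -$127.
That loss of $127 beats the $2127 the firm would lose by shutting down; producing recovers $2000 of fixed cost.

Profit = -$127 at q = 10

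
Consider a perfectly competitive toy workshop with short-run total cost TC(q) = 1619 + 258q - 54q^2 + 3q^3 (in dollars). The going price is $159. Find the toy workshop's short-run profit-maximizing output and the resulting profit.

AVC = 258 - 54q + 3q^2; min AVC = $15 at q = 9. Since P = $159 ≥ min AVC, the firm produces.
With MC = 258 - 108q + 9q^2, P = MC on the upward-sloping part at q* = 11.
TR = 159·11 = 1749. TC = 1619 + 297 = 1916. Profit = 1749 − 1916 = -$167.
That loss of $167 beats the $1619 the firm would lose by shutting down; producing recovers $1452 of fixed cost.

Profit = -$167 at q = 11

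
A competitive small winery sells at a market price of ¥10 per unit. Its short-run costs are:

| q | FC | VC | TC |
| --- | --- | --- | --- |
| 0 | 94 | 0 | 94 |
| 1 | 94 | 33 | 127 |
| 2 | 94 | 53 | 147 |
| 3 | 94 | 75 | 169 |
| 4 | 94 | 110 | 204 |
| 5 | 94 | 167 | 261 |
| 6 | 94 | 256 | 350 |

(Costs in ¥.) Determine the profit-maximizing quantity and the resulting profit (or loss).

Profit at each row (π = 10q − TC): q=0: -94; q=1: -117; q=2: -127; q=3: -139; q=4: -164; q=5: -211; q=6: -290.
Profit is highest at q = 0. Equivalently, the lowest AVC in the table is 75/3 ≈ ¥25 at q = 3, and P = ¥10 falls below it — price never covers variable cost, so the firm shuts down and loses only its fixed cost.

q = 0 (shut down); profit = -¥94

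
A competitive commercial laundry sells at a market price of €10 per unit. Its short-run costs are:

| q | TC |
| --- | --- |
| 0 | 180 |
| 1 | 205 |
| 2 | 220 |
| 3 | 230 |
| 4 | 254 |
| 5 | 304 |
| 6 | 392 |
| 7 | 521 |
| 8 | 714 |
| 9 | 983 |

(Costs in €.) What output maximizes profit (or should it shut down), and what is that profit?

Compute π = P·q − TC at each output: q=0: -180; q=1: -195; q=2: -200; q=3: -200; q=4: -214; q=5: -254; q=6: -332; q=7: -451; q=8: -634; q=9: -893.
Profit is highest at q = 0. Equivalently, the lowest AVC in the table is 50/3 ≈ €16.67 at q = 3, and P = €10 falls below it — price never covers variable cost, so the firm shuts down and loses only its fixed cost.

q = 0 (shut down); profit = -€180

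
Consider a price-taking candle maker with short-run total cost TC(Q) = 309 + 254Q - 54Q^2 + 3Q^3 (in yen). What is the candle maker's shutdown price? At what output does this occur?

¥11 per unit, at Q = 9

The shutdown price is the minimum of AVC. VC = 254Q - 54Q^2 + 3Q^3, so AVC = 254 - 54Q + 3Q^2.
dAVC/dQ = -54 + 6Q = 0 gives Q = 9. min AVC = 254 - 54·9 + 3·9^2 = 11.
So the shutdown price is ¥11.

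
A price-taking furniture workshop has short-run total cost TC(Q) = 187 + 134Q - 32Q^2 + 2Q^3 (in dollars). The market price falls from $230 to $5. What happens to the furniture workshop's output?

MC = 134 - 64Q + 6Q^2; the shutdown threshold is min AVC = $6 (at Q = 8).
With P = $230 above the shutdown price, P = MC gives Q = 12.
At P = $5 < min AVC = $6, price no longer covers variable cost at any output, so the firm shuts down: Q = 0.

Output falls from 12 to 0 (the firm shuts down)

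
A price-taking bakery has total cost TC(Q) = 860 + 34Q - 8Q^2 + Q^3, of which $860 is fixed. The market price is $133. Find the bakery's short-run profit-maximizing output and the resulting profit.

AVC = 34 - 8Q + Q^2; min AVC = $18 at Q = 4. Since P = $133 ≥ min AVC, the firm produces.
MC = 34 - 16Q + 3Q^2. Setting P = MC and taking the root on the rising branch gives Q* = 9.
TR = 133·9 = 1197. TC = 860 + 387 = 1247. Profit = 1197 − 1247 = -$50.
Shutting down would mean losing the fixed cost of $860, so operating at a loss of $50 is better by $810.

Profit = -$50 at Q = 9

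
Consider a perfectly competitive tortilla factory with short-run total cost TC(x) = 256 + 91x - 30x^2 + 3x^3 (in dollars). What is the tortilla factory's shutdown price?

The firm shuts down when price falls below the minimum of average variable cost. AVC = VC/x = 91 - 30x + 3x^2.
dAVC/dx = -30 + 6x = 0 gives x = 5. min AVC = 91 - 30·5 + 3·5^2 = 16.
The firm shuts down for any P below $16.

$16 per unit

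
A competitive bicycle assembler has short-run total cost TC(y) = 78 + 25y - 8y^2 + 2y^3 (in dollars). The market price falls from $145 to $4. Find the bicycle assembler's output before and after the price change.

AVC = 25 - 8y + 2y^2, minimized at y = 2 where min AVC = $17. MC = 25 - 16y + 6y^2.
At P = $145 ≥ min AVC, set P = MC on the rising branch: y = 6.
At P = $4 < min AVC = $17, price no longer covers variable cost at any output, so the firm shuts down: y = 0.

Output falls from 6 to 0 (the firm shuts down)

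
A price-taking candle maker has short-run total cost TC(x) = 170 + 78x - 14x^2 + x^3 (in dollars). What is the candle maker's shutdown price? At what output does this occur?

$29 per unit, at x = 7

Short-run supply begins at min AVC. From VC = 78x - 14x^2 + x^3, AVC = 78 - 14x + x^2.
dAVC/dx = -14 + 2x = 0 gives x = 7. min AVC = 78 - 14·7 + 7^2 = 29.
The firm shuts down for any P below $29.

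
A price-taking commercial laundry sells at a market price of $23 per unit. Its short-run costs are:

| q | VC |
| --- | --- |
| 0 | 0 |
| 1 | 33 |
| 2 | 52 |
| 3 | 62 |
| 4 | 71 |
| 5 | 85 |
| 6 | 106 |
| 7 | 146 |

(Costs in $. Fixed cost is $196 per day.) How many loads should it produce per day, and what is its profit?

q = 6; profit = -$164

Profit at each row (π = 23q − TC): q=0: -196; q=1: -206; q=2: -202; q=3: -189; q=4: -175; q=5: -166; q=6: -164; q=7: -181.
Profit is maximized at q = 6. AVC there is 106/6 = $17.67 ≤ P, so producing beats shutting down (which would give -$196).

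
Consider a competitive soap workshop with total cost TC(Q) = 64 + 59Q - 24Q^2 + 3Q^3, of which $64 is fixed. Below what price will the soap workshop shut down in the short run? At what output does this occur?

$11 per unit, at Q = 4

The shutdown price is the minimum of AVC. VC = 59Q - 24Q^2 + 3Q^3, so AVC = 59 - 24Q + 3Q^2.
At the minimum of AVC, MC = AVC. MC = 59 - 48Q + 9Q^2; setting MC = AVC gives 6Q^2 - 24Q = 0, so Q = 4. min AVC = 11.
So the shutdown price is $11.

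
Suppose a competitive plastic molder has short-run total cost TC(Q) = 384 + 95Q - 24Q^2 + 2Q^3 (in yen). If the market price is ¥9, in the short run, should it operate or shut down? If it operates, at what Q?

From TC, MC = TC'(Q) = 95 - 48Q + 6Q^2 and AVC = VC/Q = 95 - 24Q + 2Q^2.
AVC is minimized where dAVC/dQ = -24 + 4Q = 0, at Q = 6; min AVC = 95 - 24·6 + 2·6^2 = ¥23.
Since P = ¥9 < min AVC = ¥23, price fails to cover variable cost at any output.
Best response: produce nothing and absorb the ¥384 fixed cost.

Shut down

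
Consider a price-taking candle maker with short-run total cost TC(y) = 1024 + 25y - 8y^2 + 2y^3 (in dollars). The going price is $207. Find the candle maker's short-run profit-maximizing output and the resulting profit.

Profit = -$44 at y = 7

AVC = 25 - 8y + 2y^2; min AVC = $17 at y = 2. Since P = $207 ≥ min AVC, the firm produces.
With MC = 25 - 16y + 6y^2, P = MC on the upward-sloping part at y* = 7.
TR = 207·7 = 1449. TC = 1024 + 469 = 1493. Profit = 1449 − 1493 = -$44.
Shutting down would mean losing the fixed cost of $1024, so operating at a loss of $44 is better by $980.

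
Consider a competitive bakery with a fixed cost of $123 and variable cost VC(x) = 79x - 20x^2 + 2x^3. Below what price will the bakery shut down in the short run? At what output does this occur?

The shutdown price is the minimum of AVC. VC = 79x - 20x^2 + 2x^3, so AVC = 79 - 20x + 2x^2.
dAVC/dx = -20 + 4x = 0 gives x = 5. min AVC = 79 - 20·5 + 2·5^2 = 29.
The firm shuts down for any P below $29.

$29 per unit, at x = 5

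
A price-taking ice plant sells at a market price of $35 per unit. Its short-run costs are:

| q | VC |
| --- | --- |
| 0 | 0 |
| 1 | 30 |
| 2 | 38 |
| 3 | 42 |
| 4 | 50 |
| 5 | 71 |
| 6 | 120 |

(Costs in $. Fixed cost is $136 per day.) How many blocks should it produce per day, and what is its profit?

Compute π = P·q − TC at each output: q=0: -136; q=1: -131; q=2: -104; q=3: -73; q=4: -46; q=5: -32; q=6: -46.
Profit is maximized at q = 5. AVC there is 71/5 = $14.20 ≤ P, so producing beats shutting down (which would give -$136).

q = 5; profit = -$32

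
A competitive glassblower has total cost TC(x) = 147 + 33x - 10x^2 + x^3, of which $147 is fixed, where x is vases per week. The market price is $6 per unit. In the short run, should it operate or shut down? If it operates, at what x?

Variable cost is VC = 33x - 10x^2 + x^3, so AVC = VC/x = 33 - 10x + x^2 and MC = dTC/dx = 33 - 20x + 3x^2.
AVC hits its minimum where MC = AVC, at x = 5, giving min AVC = 33 - 10·5 + 5^2 = $8.
With P < min AVC ($6 < $8), every unit sold adds to the loss.
The firm minimizes its loss by shutting down and losing only its fixed cost of $147.

Shut down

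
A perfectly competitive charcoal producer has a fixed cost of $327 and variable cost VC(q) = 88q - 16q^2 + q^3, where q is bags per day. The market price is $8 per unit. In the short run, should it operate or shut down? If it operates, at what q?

Variable cost is VC = 88q - 16q^2 + q^3, so AVC = VC/q = 88 - 16q + q^2 and MC = dTC/dq = 88 - 32q + 3q^2.
AVC hits its minimum where MC = AVC, at q = 8, giving min AVC = 88 - 16·8 + 8^2 = $24.
With P < min AVC ($8 < $24), every unit sold adds to the loss.
Best response: produce nothing and absorb the $327 fixed cost.

Shut down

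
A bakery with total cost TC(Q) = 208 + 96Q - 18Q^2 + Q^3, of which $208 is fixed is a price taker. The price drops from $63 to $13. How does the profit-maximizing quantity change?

Output falls from 11 to 0 (the firm shuts down)

MC = 96 - 36Q + 3Q^2; the shutdown threshold is min AVC = $15 (at Q = 9).
At P = $63 ≥ min AVC, set P = MC on the rising branch: Q = 11.
At P = $13 < min AVC = $15, price no longer covers variable cost at any output, so the firm shuts down: Q = 0.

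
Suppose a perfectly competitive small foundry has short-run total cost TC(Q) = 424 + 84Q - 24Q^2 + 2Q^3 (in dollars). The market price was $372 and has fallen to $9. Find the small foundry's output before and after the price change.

AVC = 84 - 24Q + 2Q^2, minimized at Q = 6 where min AVC = $12. MC = 84 - 48Q + 6Q^2.
At P = $372 ≥ min AVC, set P = MC on the rising branch: Q = 12.
At P = $9 < min AVC = $12, price no longer covers variable cost at any output, so the firm shuts down: Q = 0.

Output falls from 12 to 0 (the firm shuts down)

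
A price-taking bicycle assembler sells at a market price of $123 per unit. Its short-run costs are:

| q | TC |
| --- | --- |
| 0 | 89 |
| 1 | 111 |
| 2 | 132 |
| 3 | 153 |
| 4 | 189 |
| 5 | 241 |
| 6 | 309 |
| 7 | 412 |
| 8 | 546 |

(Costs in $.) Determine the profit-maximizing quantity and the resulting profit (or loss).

Profit at each row (π = 123q − TC): q=0: -89; q=1: 12; q=2: 114; q=3: 216; q=4: 303; q=5: 374; q=6: 429; q=7: 449; q=8: 438.
Profit is maximized at q = 7. AVC there is 323/7 = $46.14 ≤ P, so producing beats shutting down (which would give -$89).

q = 7; profit = $449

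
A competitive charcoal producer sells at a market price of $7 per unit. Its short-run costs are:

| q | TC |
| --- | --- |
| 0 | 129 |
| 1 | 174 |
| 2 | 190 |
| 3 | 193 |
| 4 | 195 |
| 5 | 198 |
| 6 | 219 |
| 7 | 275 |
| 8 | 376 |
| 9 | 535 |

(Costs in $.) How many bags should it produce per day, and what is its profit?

Compute π = P·q − TC at each output: q=0: -129; q=1: -167; q=2: -176; q=3: -172; q=4: -167; q=5: -163; q=6: -177; q=7: -226; q=8: -320; q=9: -472.
Profit is highest at q = 0. Equivalently, the lowest AVC in the table is 69/5 ≈ $13.80 at q = 5, and P = $7 falls below it — price never covers variable cost, so the firm shuts down and loses only its fixed cost.

q = 0 (shut down); profit = -$129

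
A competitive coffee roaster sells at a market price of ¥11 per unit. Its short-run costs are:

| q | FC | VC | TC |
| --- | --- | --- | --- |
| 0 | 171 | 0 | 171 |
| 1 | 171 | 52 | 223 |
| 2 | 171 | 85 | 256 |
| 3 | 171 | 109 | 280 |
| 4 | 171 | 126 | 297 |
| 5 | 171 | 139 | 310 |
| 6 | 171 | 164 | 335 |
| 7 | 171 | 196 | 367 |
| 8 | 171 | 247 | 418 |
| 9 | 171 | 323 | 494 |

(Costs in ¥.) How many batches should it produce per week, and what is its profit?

Profit at each row (π = 11q − TC): q=0: -171; q=1: -212; q=2: -234; q=3: -247; q=4: -253; q=5: -255; q=6: -269; q=7: -290; q=8: -330; q=9: -395.
Profit is highest at q = 0. Equivalently, the lowest AVC in the table is 164/6 ≈ ¥27.33 at q = 6, and P = ¥11 falls below it — price never covers variable cost, so the firm shuts down and loses only its fixed cost.

q = 0 (shut down); profit = -¥171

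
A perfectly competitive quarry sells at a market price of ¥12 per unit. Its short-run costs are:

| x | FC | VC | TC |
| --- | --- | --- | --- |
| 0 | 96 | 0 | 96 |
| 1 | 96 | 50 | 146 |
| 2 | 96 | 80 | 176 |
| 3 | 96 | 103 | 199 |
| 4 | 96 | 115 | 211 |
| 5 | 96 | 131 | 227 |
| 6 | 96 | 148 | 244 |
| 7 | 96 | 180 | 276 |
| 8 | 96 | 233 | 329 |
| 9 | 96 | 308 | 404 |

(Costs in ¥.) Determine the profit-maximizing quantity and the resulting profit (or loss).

Compute π = P·x − TC at each output: x=0: -96; x=1: -134; x=2: -152; x=3: -163; x=4: -163; x=5: -167; x=6: -172; x=7: -192; x=8: -233; x=9: -296.
Profit is highest at x = 0. Equivalently, the lowest AVC in the table is 148/6 ≈ ¥24.67 at x = 6, and P = ¥12 falls below it — price never covers variable cost, so the firm shuts down and loses only its fixed cost.

x = 0 (shut down); profit = -¥96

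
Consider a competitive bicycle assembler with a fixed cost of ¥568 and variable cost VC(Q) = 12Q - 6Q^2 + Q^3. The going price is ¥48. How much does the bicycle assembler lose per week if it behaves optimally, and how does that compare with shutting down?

AVC = 12 - 6Q + Q^2; min AVC = ¥3 at Q = 3. Since P = ¥48 ≥ min AVC, the firm produces.
With MC = 12 - 12Q + 3Q^2, P = MC on the upward-sloping part at Q* = 6.
TR = 48·6 = 288. TC = 568 + 72 = 640. Profit = 288 − 640 = -¥352.
Shutting down would mean losing the fixed cost of ¥568, so operating at a loss of ¥352 is better by ¥216.

Profit = -¥352 at Q = 6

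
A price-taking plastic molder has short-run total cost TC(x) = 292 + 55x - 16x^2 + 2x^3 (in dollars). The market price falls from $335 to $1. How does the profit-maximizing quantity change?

Output falls from 10 to 0 (the firm shuts down)

AVC = 55 - 16x + 2x^2, minimized at x = 4 where min AVC = $23. MC = 55 - 32x + 6x^2.
With P = $335 above the shutdown price, P = MC gives x = 10.
At P = $1 < min AVC = $23, price no longer covers variable cost at any output, so the firm shuts down: x = 0.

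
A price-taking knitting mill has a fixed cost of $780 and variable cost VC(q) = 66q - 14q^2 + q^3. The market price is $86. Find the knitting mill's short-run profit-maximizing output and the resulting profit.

AVC = 66 - 14q + q^2; min AVC = $17 at q = 7. Since P = $86 ≥ min AVC, the firm produces.
MC = 66 - 28q + 3q^2. Setting P = MC and taking the root on the rising branch gives q* = 10.
TR = 86·10 = 860. TC = 780 + 260 = 1040. Profit = 860 − 1040 = -$180.
Shutting down would mean losing the fixed cost of $780, so operating at a loss of $180 is better by $600.

Profit = -$180 at q = 10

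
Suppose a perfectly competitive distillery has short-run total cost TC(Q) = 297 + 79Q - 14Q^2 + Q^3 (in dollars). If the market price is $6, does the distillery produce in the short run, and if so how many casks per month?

Shut down

Variable cost is VC = 79Q - 14Q^2 + Q^3, so AVC = VC/Q = 79 - 14Q + Q^2 and MC = dTC/dQ = 79 - 28Q + 3Q^2.
AVC hits its minimum where MC = AVC, at Q = 7, giving min AVC = 79 - 14·7 + 7^2 = $30.
Since P = $6 < min AVC = $30, price fails to cover variable cost at any output.
Best response: produce nothing and absorb the $297 fixed cost.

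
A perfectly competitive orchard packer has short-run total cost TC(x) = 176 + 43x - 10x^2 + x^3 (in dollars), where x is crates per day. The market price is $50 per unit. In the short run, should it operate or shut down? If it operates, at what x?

Variable cost is VC = 43x - 10x^2 + x^3, so AVC = VC/x = 43 - 10x + x^2 and MC = dTC/dx = 43 - 20x + 3x^2.
The AVC parabola has its vertex at x = 10/2 = 5, where AVC = 43 - 10·5 + 5^2 = $18.
P = $50 exceeds min AVC = $18, so the firm stays open.
P = MC gives -7 - 20x + 3x^2 = 0, with roots -1/3 and 7. Take the larger (rising MC): x* = 7.
Check: AVC at x = 7 is $22 ≤ P, so revenue covers variable cost.
Profit = P·x − TC = 50·7 − 330 = $20.

Produce at x = 7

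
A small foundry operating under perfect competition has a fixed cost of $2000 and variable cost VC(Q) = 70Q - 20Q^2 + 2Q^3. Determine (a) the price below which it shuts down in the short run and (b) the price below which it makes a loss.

Shutdown price = $20; break-even price = $270

AVC = 70 - 20Q + 2Q^2; minimized at Q = 5, giving min AVC = $20. That is the shutdown price.
ATC = 2000/Q + 70 - 20Q + 2Q^2. Setting dATC/dQ = −2000/Q^2 − 20 + 4Q = 0 gives Q = 10 (since 4·10^3 − 20·10^2 = 2000).
min ATC = 2000/10 + 70 − 20·10 + 2·10^2 = $270. That is the break-even price.
For $20 ≤ P < $270 the firm produces at a loss; below $20 it shuts down.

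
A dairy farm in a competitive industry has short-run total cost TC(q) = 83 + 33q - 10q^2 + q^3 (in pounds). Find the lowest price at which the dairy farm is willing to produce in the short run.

£8 per unit

The firm shuts down when price falls below the minimum of average variable cost. AVC = VC/q = 33 - 10q + q^2.
At the minimum of AVC, MC = AVC. MC = 33 - 20q + 3q^2; setting MC = AVC gives 2q^2 - 10q = 0, so q = 5. min AVC = 8.
For P < £8 the firm produces nothing.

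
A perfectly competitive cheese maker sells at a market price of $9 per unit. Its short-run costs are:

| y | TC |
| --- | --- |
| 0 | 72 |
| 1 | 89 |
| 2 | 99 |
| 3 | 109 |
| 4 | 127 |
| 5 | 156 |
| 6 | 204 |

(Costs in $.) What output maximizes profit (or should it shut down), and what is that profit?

y = 0 (shut down); profit = -$72

Tabulate TR − TC: y=0: -72; y=1: -80; y=2: -81; y=3: -82; y=4: -91; y=5: -111; y=6: -150.
Profit is highest at y = 0. Equivalently, the lowest AVC in the table is 37/3 ≈ $12.33 at y = 3, and P = $9 falls below it — price never covers variable cost, so the firm shuts down and loses only its fixed cost.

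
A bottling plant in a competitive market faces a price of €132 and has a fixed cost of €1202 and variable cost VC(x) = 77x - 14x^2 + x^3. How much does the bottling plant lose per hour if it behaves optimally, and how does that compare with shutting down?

Profit = -€234 at x = 11

AVC = 77 - 14x + x^2 has its minimum €28 at x = 7; price €132 clears that bar, so the firm operates.
MC = 77 - 28x + 3x^2. Setting P = MC and taking the root on the rising branch gives x* = 11.
TR = 132·11 = 1452. TC = 1202 + 484 = 1686. Profit = 1452 − 1686 = -€234.
That loss of €234 beats the €1202 the firm would lose by shutting down; producing recovers €968 of fixed cost.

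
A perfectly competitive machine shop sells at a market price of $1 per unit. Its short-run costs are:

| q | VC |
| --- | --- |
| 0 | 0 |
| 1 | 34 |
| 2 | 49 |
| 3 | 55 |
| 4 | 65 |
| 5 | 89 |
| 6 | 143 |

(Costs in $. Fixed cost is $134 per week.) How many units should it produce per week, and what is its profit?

Compute π = P·q − TC at each output: q=0: -134; q=1: -167; q=2: -181; q=3: -186; q=4: -195; q=5: -218; q=6: -271.
Profit is highest at q = 0. Equivalently, the lowest AVC in the table is 65/4 ≈ $16.25 at q = 4, and P = $1 falls below it — price never covers variable cost, so the firm shuts down and loses only its fixed cost.

q = 0 (shut down); profit = -$134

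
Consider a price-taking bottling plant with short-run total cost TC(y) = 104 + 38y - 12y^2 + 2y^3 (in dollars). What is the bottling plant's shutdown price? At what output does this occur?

The shutdown price is the minimum of AVC. VC = 38y - 12y^2 + 2y^3, so AVC = 38 - 12y + 2y^2.
At the minimum of AVC, MC = AVC. MC = 38 - 24y + 6y^2; setting MC = AVC gives 4y^2 - 12y = 0, so y = 3. min AVC = 20.
The firm shuts down for any P below $20.

$20 per unit, at y = 3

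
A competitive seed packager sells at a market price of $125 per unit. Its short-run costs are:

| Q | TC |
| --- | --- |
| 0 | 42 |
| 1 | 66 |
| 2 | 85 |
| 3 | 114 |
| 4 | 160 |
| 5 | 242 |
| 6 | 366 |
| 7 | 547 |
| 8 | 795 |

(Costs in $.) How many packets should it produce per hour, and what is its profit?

Q = 6; profit = $384

Compute π = P·Q − TC at each output: Q=0: -42; Q=1: 59; Q=2: 165; Q=3: 261; Q=4: 340; Q=5: 383; Q=6: 384; Q=7: 328; Q=8: 205.
Profit is maximized at Q = 6. AVC there is 324/6 = $54 ≤ P, so producing beats shutting down (which would give -$42).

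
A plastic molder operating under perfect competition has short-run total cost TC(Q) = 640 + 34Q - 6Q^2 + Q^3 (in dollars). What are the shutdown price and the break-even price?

Shutdown price = min AVC. AVC = 34 - 6Q + Q^2, with vertex at Q = 3 and minimum $25.
ATC = 640/Q + 34 - 6Q + Q^2. Setting dATC/dQ = −640/Q^2 − 6 + 2Q = 0 gives Q = 8 (since 2·8^3 − 6·8^2 = 640).
min ATC = 640/8 + 34 − 6·8 + 8^2 = $130. That is the break-even price.
Between these two prices the firm operates at a loss; above $130 it earns a profit.

Shutdown price = $25; break-even price = $130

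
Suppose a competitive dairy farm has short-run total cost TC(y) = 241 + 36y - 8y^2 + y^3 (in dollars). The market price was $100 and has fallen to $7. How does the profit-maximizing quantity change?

Output falls from 8 to 0 (the firm shuts down)

AVC = 36 - 8y + y^2, minimized at y = 4 where min AVC = $20. MC = 36 - 16y + 3y^2.
With P = $100 above the shutdown price, P = MC gives y = 8.
At P = $7 < min AVC = $20, price no longer covers variable cost at any output, so the firm shuts down: y = 0.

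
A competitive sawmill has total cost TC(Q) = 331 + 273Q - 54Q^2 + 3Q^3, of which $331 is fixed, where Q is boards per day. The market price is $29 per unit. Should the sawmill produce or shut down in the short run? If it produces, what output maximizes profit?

From TC, MC = TC'(Q) = 273 - 108Q + 9Q^2 and AVC = VC/Q = 273 - 54Q + 3Q^2.
AVC is minimized where dAVC/dQ = -54 + 6Q = 0, at Q = 9; min AVC = 273 - 54·9 + 3·9^2 = $30.
P = $29 lies below min AVC = $30; no output level covers variable cost.
Shutting down limits the loss to fixed cost, $331.

Shut down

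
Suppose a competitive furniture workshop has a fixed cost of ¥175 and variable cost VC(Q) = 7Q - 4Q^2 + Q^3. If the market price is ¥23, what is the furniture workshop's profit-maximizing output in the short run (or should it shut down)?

Produce at Q = 4

From TC, MC = TC'(Q) = 7 - 8Q + 3Q^2 and AVC = VC/Q = 7 - 4Q + Q^2.
AVC hits its minimum where MC = AVC, at Q = 2, giving min AVC = 7 - 4·2 + 2^2 = ¥3.
P = ¥23 exceeds min AVC = ¥3, so the firm stays open.
Set P = MC: 23 = 7 - 8Q + 3Q^2 → -16 - 8Q + 3Q^2 = 0. The roots are Q = -4/3 and Q = 4; the profit-maximizing output is on the rising part of MC, so Q* = 4.
Check: AVC at Q = 4 is ¥7 ≤ P, so revenue covers variable cost.
Profit = P·Q − TC = 23·4 − 203 = -¥111, a loss, but smaller than the ¥175 fixed cost the firm would lose by shutting down.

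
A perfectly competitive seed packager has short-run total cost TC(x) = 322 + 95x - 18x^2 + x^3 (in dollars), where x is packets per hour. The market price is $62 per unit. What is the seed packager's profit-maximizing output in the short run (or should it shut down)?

Produce at x = 11

From TC, MC = TC'(x) = 95 - 36x + 3x^2 and AVC = VC/x = 95 - 18x + x^2.
AVC is minimized where dAVC/dx = -18 + 2x = 0, at x = 9; min AVC = 95 - 18·9 + 9^2 = $14.
P = $62 exceeds min AVC = $14, so the firm stays open.
Solving P = MC: 33 - 36x + 3x^2 = 0 ⇒ x = 1 or 11. On the upward-sloping branch, x* = 11.
Check: AVC at x = 11 is $18 ≤ P, so revenue covers variable cost.
Profit = P·x − TC = 62·11 − 520 = $162.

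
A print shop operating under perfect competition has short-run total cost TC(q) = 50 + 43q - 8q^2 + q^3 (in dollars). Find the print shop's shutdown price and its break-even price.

Shutdown price = min AVC. AVC = 43 - 8q + q^2, with vertex at q = 4 and minimum $27.
ATC = 50/q + 43 - 8q + q^2. Setting dATC/dq = −50/q^2 − 8 + 2q = 0 gives q = 5 (since 2·5^3 − 8·5^2 = 50).
min ATC = 50/5 + 43 − 8·5 + 5^2 = $38. That is the break-even price.
For $27 ≤ P < $38 the firm produces at a loss; below $27 it shuts down.

Shutdown price = $27; break-even price = $38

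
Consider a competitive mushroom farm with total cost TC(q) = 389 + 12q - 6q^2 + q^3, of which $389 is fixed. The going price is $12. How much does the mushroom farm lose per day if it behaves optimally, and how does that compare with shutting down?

AVC = 12 - 6q + q^2; min AVC = $3 at q = 3. Since P = $12 ≥ min AVC, the firm produces.
MC = 12 - 12q + 3q^2. Setting P = MC and taking the root on the rising branch gives q* = 4.
TR = 12·4 = 48. TC = 389 + 16 = 405. Profit = 48 − 405 = -$357.
Shutting down would mean losing the fixed cost of $389, so operating at a loss of $357 is better by $32.

Profit = -$357 at q = 4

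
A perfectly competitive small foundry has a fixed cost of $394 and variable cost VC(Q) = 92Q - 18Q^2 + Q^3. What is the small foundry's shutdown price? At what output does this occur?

The firm shuts down when price falls below the minimum of average variable cost. AVC = VC/Q = 92 - 18Q + Q^2.
dAVC/dQ = -18 + 2Q = 0 gives Q = 9. min AVC = 92 - 18·9 + 9^2 = 11.
So the shutdown price is $11.

$11 per unit, at Q = 9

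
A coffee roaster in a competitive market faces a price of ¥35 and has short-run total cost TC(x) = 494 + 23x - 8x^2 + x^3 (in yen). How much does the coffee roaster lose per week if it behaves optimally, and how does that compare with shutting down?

AVC = 23 - 8x + x^2 has its minimum ¥7 at x = 4; price ¥35 clears that bar, so the firm operates.
With MC = 23 - 16x + 3x^2, P = MC on the upward-sloping part at x* = 6.
TR = 35·6 = 210. TC = 494 + 66 = 560. Profit = 210 − 560 = -¥350.
By producing, the firm covers all variable cost plus ¥144 of fixed cost; shutting down would lose the full ¥494.

Profit = -¥350 at x = 6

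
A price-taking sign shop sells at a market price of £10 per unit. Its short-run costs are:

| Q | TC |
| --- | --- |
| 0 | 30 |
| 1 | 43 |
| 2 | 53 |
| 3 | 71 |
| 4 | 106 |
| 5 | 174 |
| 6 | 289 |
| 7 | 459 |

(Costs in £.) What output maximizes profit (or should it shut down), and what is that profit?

Q = 0 (shut down); profit = -£30

Tabulate TR − TC: Q=0: -30; Q=1: -33; Q=2: -33; Q=3: -41; Q=4: -66; Q=5: -124; Q=6: -229; Q=7: -389.
Profit is highest at Q = 0. Equivalently, the lowest AVC in the table is 23/2 ≈ £11.50 at Q = 2, and P = £10 falls below it — price never covers variable cost, so the firm shuts down and loses only its fixed cost.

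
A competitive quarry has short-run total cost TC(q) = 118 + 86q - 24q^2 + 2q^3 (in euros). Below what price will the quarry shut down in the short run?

€14 per unit

Short-run supply begins at min AVC. From VC = 86q - 24q^2 + 2q^3, AVC = 86 - 24q + 2q^2.
dAVC/dq = -24 + 4q = 0 gives q = 6. min AVC = 86 - 24·6 + 2·6^2 = 14.
So the shutdown price is €14.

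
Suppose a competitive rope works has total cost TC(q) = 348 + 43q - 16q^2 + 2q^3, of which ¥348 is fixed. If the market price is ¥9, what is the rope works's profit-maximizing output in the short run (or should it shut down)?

Strip out fixed cost: VC = 43q - 16q^2 + 2q^3. Then AVC = 43 - 16q + 2q^2 and MC = 43 - 32q + 6q^2.
AVC hits its minimum where MC = AVC, at q = 4, giving min AVC = 43 - 16·4 + 2·4^2 = ¥11.
Since P = ¥9 < min AVC = ¥11, price fails to cover variable cost at any output.
The firm minimizes its loss by shutting down and losing only its fixed cost of ¥348.

Shut down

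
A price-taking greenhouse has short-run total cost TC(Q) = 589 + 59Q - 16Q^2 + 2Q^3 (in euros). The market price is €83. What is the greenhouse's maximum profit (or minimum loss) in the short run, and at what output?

Profit = -€301 at Q = 6

AVC = 59 - 16Q + 2Q^2 has its minimum €27 at Q = 4; price €83 clears that bar, so the firm operates.
With MC = 59 - 32Q + 6Q^2, P = MC on the upward-sloping part at Q* = 6.
TR = 83·6 = 498. TC = 589 + 210 = 799. Profit = 498 − 799 = -€301.
By producing, the firm covers all variable cost plus €288 of fixed cost; shutting down would lose the full €589.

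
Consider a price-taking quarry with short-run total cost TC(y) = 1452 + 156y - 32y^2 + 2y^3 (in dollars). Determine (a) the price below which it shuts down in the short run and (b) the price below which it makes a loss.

Shutdown price = min AVC. AVC = 156 - 32y + 2y^2, with vertex at y = 8 and minimum $28.
ATC = 1452/y + 156 - 32y + 2y^2. Setting dATC/dy = −1452/y^2 − 32 + 4y = 0 gives y = 11 (since 4·11^3 − 32·11^2 = 1452).
min ATC = 1452/11 + 156 − 32·11 + 2·11^2 = $178. That is the break-even price.
For $28 ≤ P < $178 the firm produces at a loss; below $28 it shuts down.

Shutdown price = $28; break-even price = $178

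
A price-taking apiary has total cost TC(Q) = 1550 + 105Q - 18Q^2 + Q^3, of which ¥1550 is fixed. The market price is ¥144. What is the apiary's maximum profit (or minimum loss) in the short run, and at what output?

Profit = -¥198 at Q = 13

AVC = 105 - 18Q + Q^2 has its minimum ¥24 at Q = 9; price ¥144 clears that bar, so the firm operates.
MC = 105 - 36Q + 3Q^2. Setting P = MC and taking the root on the rising branch gives Q* = 13.
TR = 144·13 = 1872. TC = 1550 + 520 = 2070. Profit = 1872 − 2070 = -¥198.
By producing, the firm covers all variable cost plus ¥1352 of fixed cost; shutting down would lose the full ¥1550.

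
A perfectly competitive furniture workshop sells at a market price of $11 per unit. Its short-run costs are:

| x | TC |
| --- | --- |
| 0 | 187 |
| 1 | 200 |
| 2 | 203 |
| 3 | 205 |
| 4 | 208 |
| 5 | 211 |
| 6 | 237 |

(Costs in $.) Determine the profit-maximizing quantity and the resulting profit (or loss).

x = 5; profit = -$156

Compute π = P·x − TC at each output: x=0: -187; x=1: -189; x=2: -181; x=3: -172; x=4: -164; x=5: -156; x=6: -171.
Profit is maximized at x = 5. AVC there is 24/5 = $4.80 ≤ P, so producing beats shutting down (which would give -$187).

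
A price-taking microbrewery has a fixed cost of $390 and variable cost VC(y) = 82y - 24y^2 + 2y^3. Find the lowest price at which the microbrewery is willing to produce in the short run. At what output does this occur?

Short-run supply begins at min AVC. From VC = 82y - 24y^2 + 2y^3, AVC = 82 - 24y + 2y^2.
dAVC/dy = -24 + 4y = 0 gives y = 6. min AVC = 82 - 24·6 + 2·6^2 = 10.
For P < $10 the firm produces nothing.

$10 per unit, at y = 6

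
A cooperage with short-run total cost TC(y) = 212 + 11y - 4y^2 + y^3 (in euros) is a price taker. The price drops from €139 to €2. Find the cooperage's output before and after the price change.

MC = 11 - 8y + 3y^2; the shutdown threshold is min AVC = €7 (at y = 2).
With P = €139 above the shutdown price, P = MC gives y = 8.
At P = €2 < min AVC = €7, price no longer covers variable cost at any output, so the firm shuts down: y = 0.

Output falls from 8 to 0 (the firm shuts down)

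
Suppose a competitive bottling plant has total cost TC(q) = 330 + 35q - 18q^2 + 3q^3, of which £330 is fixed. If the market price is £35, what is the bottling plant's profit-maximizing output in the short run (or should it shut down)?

Produce at q = 4

Strip out fixed cost: VC = 35q - 18q^2 + 3q^3. Then AVC = 35 - 18q + 3q^2 and MC = 35 - 36q + 9q^2.
AVC hits its minimum where MC = AVC, at q = 3, giving min AVC = 35 - 18·3 + 3·3^2 = £8.
Because £35 ≥ £8, revenue can cover variable cost; the firm operates.
Solving P = MC: -36q + 9q^2 = 0 ⇒ q = 0 or 4. On the upward-sloping branch, q* = 4.
Check: AVC at q = 4 is £11 ≤ P, so revenue covers variable cost.
Profit = P·q − TC = 35·4 − 374 = -£234, a loss, but smaller than the £330 fixed cost the firm would lose by shutting down.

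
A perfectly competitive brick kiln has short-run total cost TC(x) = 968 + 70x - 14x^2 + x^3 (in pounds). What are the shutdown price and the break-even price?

Shutdown price = £21; break-even price = £125

AVC = 70 - 14x + x^2; minimized at x = 7, giving min AVC = £21. That is the shutdown price.
ATC = 968/x + 70 - 14x + x^2. Setting dATC/dx = −968/x^2 − 14 + 2x = 0 gives x = 11 (since 2·11^3 − 14·11^2 = 968).
min ATC = 968/11 + 70 − 14·11 + 11^2 = £125. That is the break-even price.
For £21 ≤ P < £125 the firm produces at a loss; below £21 it shuts down.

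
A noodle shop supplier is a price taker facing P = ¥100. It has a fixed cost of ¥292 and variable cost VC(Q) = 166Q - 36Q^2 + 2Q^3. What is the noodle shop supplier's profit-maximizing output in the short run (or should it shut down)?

From TC, MC = TC'(Q) = 166 - 72Q + 6Q^2 and AVC = VC/Q = 166 - 36Q + 2Q^2.
The AVC parabola has its vertex at Q = 36/4 = 9, where AVC = 166 - 36·9 + 2·9^2 = ¥4.
Because ¥100 ≥ ¥4, revenue can cover variable cost; the firm operates.
Set P = MC: 100 = 166 - 72Q + 6Q^2 → 66 - 72Q + 6Q^2 = 0. The roots are Q = 1 and Q = 11; the profit-maximizing output is on the rising part of MC, so Q* = 11.
Check: AVC at Q = 11 is ¥12 ≤ P, so revenue covers variable cost.
Profit = P·Q − TC = 100·11 − 424 = ¥676.

Produce at Q = 11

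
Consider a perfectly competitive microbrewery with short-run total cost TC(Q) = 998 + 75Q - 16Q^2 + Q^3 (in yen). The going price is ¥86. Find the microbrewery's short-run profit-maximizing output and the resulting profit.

AVC = 75 - 16Q + Q^2 has its minimum ¥11 at Q = 8; price ¥86 clears that bar, so the firm operates.
MC = 75 - 32Q + 3Q^2. Setting P = MC and taking the root on the rising branch gives Q* = 11.
TR = 86·11 = 946. TC = 998 + 220 = 1218. Profit = 946 − 1218 = -¥272.
That loss of ¥272 beats the ¥998 the firm would lose by shutting down; producing recovers ¥726 of fixed cost.

Profit = -¥272 at Q = 11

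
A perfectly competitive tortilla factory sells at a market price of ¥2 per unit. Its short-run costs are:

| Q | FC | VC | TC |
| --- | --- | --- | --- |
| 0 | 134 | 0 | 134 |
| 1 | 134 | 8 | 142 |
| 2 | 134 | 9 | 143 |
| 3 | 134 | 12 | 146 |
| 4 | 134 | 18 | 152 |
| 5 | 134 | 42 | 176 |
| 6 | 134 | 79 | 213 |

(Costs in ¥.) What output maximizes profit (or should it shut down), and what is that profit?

Tabulate TR − TC: Q=0: -134; Q=1: -140; Q=2: -139; Q=3: -140; Q=4: -144; Q=5: -166; Q=6: -201.
Profit is highest at Q = 0. Equivalently, the lowest AVC in the table is 12/3 ≈ ¥4 at Q = 3, and P = ¥2 falls below it — price never covers variable cost, so the firm shuts down and loses only its fixed cost.

Q = 0 (shut down); profit = -¥134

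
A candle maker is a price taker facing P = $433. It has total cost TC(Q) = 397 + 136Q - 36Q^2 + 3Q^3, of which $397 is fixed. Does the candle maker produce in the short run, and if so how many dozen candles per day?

Produce at Q = 11

Variable cost is VC = 136Q - 36Q^2 + 3Q^3, so AVC = VC/Q = 136 - 36Q + 3Q^2 and MC = dTC/dQ = 136 - 72Q + 9Q^2.
AVC hits its minimum where MC = AVC, at Q = 6, giving min AVC = 136 - 36·6 + 3·6^2 = $28.
Since P = $433 ≥ min AVC = $28, price covers variable cost and the firm should produce.
Set P = MC: 433 = 136 - 72Q + 9Q^2 → -297 - 72Q + 9Q^2 = 0. The roots are Q = -3 and Q = 11; the profit-maximizing output is on the rising part of MC, so Q* = 11.
Check: AVC at Q = 11 is $103 ≤ P, so revenue covers variable cost.
Profit = P·Q − TC = 433·11 − 1530 = $3233.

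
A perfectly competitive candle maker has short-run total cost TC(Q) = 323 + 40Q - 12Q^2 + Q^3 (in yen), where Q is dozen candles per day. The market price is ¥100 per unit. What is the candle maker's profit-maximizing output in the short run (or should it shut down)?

Produce at Q = 10

Variable cost is VC = 40Q - 12Q^2 + Q^3, so AVC = VC/Q = 40 - 12Q + Q^2 and MC = dTC/dQ = 40 - 24Q + 3Q^2.
AVC hits its minimum where MC = AVC, at Q = 6, giving min AVC = 40 - 12·6 + 6^2 = ¥4.
Since P = ¥100 ≥ min AVC = ¥4, price covers variable cost and the firm should produce.
Solving P = MC: -60 - 24Q + 3Q^2 = 0 ⇒ Q = -2 or 10. On the upward-sloping branch, Q* = 10.
Check: AVC at Q = 10 is ¥20 ≤ P, so revenue covers variable cost.
Profit = P·Q − TC = 100·10 − 523 = ¥477.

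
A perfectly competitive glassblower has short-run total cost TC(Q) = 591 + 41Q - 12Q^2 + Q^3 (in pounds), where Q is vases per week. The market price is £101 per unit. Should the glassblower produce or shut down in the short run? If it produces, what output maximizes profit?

Variable cost is VC = 41Q - 12Q^2 + Q^3, so AVC = VC/Q = 41 - 12Q + Q^2 and MC = dTC/dQ = 41 - 24Q + 3Q^2.
AVC hits its minimum where MC = AVC, at Q = 6, giving min AVC = 41 - 12·6 + 6^2 = £5.
Because £101 ≥ £5, revenue can cover variable cost; the firm operates.
Solving P = MC: -60 - 24Q + 3Q^2 = 0 ⇒ Q = -2 or 10. On the upward-sloping branch, Q* = 10.
Check: AVC at Q = 10 is £21 ≤ P, so revenue covers variable cost.
Profit = P·Q − TC = 101·10 − 801 = £209.

Produce at Q = 10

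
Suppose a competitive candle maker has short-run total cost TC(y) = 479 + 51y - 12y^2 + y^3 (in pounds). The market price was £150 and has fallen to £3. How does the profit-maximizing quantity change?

Output falls from 11 to 0 (the firm shuts down)

MC = 51 - 24y + 3y^2; the shutdown threshold is min AVC = £15 (at y = 6).
With P = £150 above the shutdown price, P = MC gives y = 11.
At P = £3 < min AVC = £15, price no longer covers variable cost at any output, so the firm shuts down: y = 0.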